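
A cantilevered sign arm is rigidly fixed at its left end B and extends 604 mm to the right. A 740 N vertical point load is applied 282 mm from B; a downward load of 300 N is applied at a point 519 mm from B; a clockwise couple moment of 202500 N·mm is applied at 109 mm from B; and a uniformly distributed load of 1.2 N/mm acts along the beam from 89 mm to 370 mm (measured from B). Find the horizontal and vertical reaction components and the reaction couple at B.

B_x = 0, B_y = 1377 N, M_B = 644300 N·mm

Resultant of the distributed load: 1.2 × 281 = 337.2 N at 229.5 mm from B.
ΣF_x = 0: B_x = 0.
ΣF_y = 0: B_y − 740 − 300 − 1.2·281 = 0 → B_y = 1377 N.
ΣM about B: M_B − 740·282 − 300·519 − 202500 − (1.2·281)·229.5 = 0 → M_B = 644300 N·mm.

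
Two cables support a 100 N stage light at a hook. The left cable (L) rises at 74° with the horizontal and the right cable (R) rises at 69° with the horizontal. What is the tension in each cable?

T_L = 59.55 N, T_R = 45.80 N

ΣF_x = 0: −T_L·cos74° + T_R·cos69° = 0 → T_R = 0.769146·T_L.
ΣF_y = 0: T_L·sin74° + T_R·sin69° = 100.
Substitute: T_L·(0.961262 + 0.769146·0.93358) = 100 → T_L = 59.5479 ≈ 59.55 N.
Then T_R = 0.769146 × 59.5479 = 45.80 N.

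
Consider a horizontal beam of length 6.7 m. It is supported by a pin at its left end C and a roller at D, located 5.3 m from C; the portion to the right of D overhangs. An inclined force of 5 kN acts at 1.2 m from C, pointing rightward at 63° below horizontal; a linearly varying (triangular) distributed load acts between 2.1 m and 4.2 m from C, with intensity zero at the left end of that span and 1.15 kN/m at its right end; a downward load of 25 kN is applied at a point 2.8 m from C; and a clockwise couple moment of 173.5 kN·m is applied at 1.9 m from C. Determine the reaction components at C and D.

C_x = -2.270 kN, C_y = -17.09 kN, D_y = 47.75 kN

Resultant of the triangular load: ½ × 1.15 × 2.1 = 1.2075 kN, acting at 3.5 m from C (one-third of the span from the peak).
Moments about C: D_y·5.3 − 5·sin63°·1.2 − (½·1.15·2.1)·3.5 − 25·2.8 − 173.5 = 0 → D_y = 253.072/5.3 = 47.7494 ≈ 47.75 kN.
ΣF_y = 0: C_y + 47.7494 − 5·sin63° − ½·1.15·2.1 − 25 = 0 → C_y = -17.09 kN.
ΣF_x = 0: C_x + 5·cos63° = 0 → C_x = -2.270 kN.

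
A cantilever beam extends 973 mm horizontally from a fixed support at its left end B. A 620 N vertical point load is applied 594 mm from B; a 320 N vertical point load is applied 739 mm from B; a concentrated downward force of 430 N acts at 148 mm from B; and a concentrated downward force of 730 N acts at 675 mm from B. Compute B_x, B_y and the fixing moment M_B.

ΣF_x = 0: B_x = 0.
ΣF_y = 0: B_y − 620 − 320 − 430 − 730 = 0 → B_y = 2100 N.
ΣM about B: M_B − 620·594 − 320·739 − 430·148 − 730·675 = 0 → M_B = 1161000 N·mm.

B_x = 0, B_y = 2100 N, M_B = 1161000 N·mm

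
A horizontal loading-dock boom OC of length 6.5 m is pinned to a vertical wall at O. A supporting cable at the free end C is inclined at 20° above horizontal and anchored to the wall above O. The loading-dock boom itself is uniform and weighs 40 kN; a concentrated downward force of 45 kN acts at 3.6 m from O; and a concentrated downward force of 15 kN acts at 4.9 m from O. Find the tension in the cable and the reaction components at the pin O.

T = 164.4 kN, O_x = 154.5 kN, O_y = 43.77 kN

ΣM about O: T·sin20°·6.5 − 40·3.25 − 45·3.6 − 15·4.9 = 0 → T = 365.5/(6.5·0.34202) = 164.408 ≈ 164.4 kN.
ΣF_x = 0: O_x − T·cos20° = 0 → O_x = 164.408 × 0.939693 = 154.5 kN.
ΣF_y = 0: O_y + T·sin20° − 40 − 45 − 15 = 0 → O_y = 100 − 164.408 × 0.34202 = 43.77 kN.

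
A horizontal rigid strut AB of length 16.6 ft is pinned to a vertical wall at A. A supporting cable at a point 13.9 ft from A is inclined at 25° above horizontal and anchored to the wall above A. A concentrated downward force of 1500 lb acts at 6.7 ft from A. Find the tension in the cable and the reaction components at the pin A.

ΣM about A: T·sin25°·13.9 − 1500·6.7 = 0 → T = 10050/(13.9·0.422618) = 1710.82 ≈ 1711 lb.
ΣF_x = 0: A_x − T·cos25° = 0 → A_x = 1710.82 × 0.906308 = 1551 lb.
ΣF_y = 0: A_y + T·sin25° − 1500 = 0 → A_y = 1500 − 1710.82 × 0.422618 = 777.0 lb.

T = 1711 lb, A_x = 1551 lb, A_y = 777.0 lb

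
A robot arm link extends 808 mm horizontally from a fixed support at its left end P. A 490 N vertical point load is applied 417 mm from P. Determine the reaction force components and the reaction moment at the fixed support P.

P_x = 0, P_y = 490.0 N, M_P = 204300 N·mm

ΣF_x = 0: P_x = 0.
ΣF_y = 0: P_y − 490 = 0 → P_y = 490.0 N.
ΣM about P: M_P − 490·417 = 0 → M_P = 204300 N·mm.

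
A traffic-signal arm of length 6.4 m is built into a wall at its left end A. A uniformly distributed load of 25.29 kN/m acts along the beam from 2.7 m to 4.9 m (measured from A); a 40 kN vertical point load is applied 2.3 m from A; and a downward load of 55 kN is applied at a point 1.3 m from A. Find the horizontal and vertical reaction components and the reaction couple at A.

Resultant of the distributed load: 25.29 × 2.2 = 55.638 kN at 3.8 m from A.
ΣF_x = 0: A_x = 0.
ΣF_y = 0: A_y − 25.29·2.2 − 40 − 55 = 0 → A_y = 150.6 kN.
ΣM about A: M_A − (25.29·2.2)·3.8 − 40·2.3 − 55·1.3 = 0 → M_A = 374.9 kN·m.

A_x = 0, A_y = 150.6 kN, M_A = 374.9 kN·m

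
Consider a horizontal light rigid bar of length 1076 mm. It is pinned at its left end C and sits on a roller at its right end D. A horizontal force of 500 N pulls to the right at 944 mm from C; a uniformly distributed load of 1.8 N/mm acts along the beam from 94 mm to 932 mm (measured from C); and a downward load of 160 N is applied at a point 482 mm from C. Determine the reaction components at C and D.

Resultant of the distributed load: 1.8 × 838 = 1508.4 N at 513 mm from C.
Moments about C: D_y·1076 − (1.8·838)·513 − 160·482 = 0 → D_y = 850929.2/1076 = 790.826 ≈ 790.8 N.
ΣF_y = 0: C_y + 790.826 − 1.8·838 − 160 = 0 → C_y = 877.6 N.
ΣF_x = 0: C_x + 500 = 0 → C_x = -500.0 N.

C_x = -500.0 N, C_y = 877.6 N, D_y = 790.8 N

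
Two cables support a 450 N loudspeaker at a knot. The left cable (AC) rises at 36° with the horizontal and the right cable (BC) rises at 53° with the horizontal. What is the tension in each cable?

T_AC = 270.9 N, T_BC = 364.1 N

ΣF_x = 0: −T_AC·cos36° + T_BC·cos53° = 0 → T_BC = 1.3443·T_AC.
ΣF_y = 0: T_AC·sin36° + T_BC·sin53° = 450.
Substitute: T_AC·(0.587785 + 1.3443·0.798636) = 450 → T_AC = 270.857 ≈ 270.9 N.
Then T_BC = 1.3443 × 270.857 = 364.1 N.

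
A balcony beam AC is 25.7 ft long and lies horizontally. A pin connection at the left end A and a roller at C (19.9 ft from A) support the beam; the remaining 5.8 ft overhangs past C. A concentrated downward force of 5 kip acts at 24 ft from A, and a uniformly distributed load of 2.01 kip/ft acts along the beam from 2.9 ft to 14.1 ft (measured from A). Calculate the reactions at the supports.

A_x = 0, A_y = 11.87 kip, C_y = 15.65 kip

Resultant of the distributed load: 2.01 × 11.2 = 22.512 kip at 8.5 ft from A.
Moments about A: C_y·19.9 − 5·24 − (2.01·11.2)·8.5 = 0 → C_y = 311.352/19.9 = 15.6458 ≈ 15.65 kip.
ΣF_y = 0: A_y + 15.6458 − 5 − 2.01·11.2 = 0 → A_y = 11.87 kip.
ΣF_x = 0: no horizontal applied forces, so A_x = 0.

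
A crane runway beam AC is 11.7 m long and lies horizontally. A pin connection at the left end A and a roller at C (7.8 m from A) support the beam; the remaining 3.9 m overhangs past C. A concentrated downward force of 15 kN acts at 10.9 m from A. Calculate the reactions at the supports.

A_x = 0, A_y = -5.962 kN, C_y = 20.96 kN

ΣM about A: C_y·7.8 − 15·10.9 = 0 → C_y = 163.5/7.8 = 20.9615 ≈ 20.96 kN.
ΣF_y = 0: A_y + 20.9615 − 15 = 0 → A_y = -5.962 kN.
ΣF_x = 0: no horizontal applied forces, so A_x = 0.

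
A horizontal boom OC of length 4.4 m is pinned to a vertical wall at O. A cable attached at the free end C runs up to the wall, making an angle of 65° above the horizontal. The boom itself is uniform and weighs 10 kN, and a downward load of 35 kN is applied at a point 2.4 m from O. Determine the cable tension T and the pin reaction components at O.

T = 26.58 kN, O_x = 11.23 kN, O_y = 20.91 kN

ΣM about O: T·sin65°·4.4 − 10·2.2 − 35·2.4 = 0 → T = 106/(4.4·0.906308) = 26.5814 ≈ 26.58 kN.
ΣF_x = 0: O_x − T·cos65° = 0 → O_x = 26.5814 × 0.422618 = 11.23 kN.
ΣF_y = 0: O_y + T·sin65° − 10 − 35 = 0 → O_y = 45 − 26.5814 × 0.906308 = 20.91 kN.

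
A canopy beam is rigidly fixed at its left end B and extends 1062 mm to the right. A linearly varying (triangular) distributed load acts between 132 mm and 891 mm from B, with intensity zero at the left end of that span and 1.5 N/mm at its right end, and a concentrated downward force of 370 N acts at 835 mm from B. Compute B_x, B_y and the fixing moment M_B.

Resultant of the triangular load: ½ × 1.5 × 759 = 569.25 N, acting at 638 mm from B (one-third of the span from the peak).
ΣF_x = 0: B_x = 0.
ΣF_y = 0: B_y − ½·1.5·759 − 370 = 0 → B_y = 939.2 N.
ΣM about B: M_B − (½·1.5·759)·638 − 370·835 = 0 → M_B = 672100 N·mm.

B_x = 0, B_y = 939.2 N, M_B = 672100 N·mm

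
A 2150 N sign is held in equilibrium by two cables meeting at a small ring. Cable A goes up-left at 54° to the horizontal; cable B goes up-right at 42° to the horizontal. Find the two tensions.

T_A = 1607 N, T_B = 1271 N

ΣF_x = 0: −T_A·cos54° + T_B·cos42° = 0 → T_B = 0.790943·T_A.
ΣF_y = 0: T_A·sin54° + T_B·sin42° = 2150.
Substitute: T_A·(0.809017 + 0.790943·0.669131) = 2150 → T_A = 1606.56 ≈ 1607 N.
Then T_B = 0.790943 × 1606.56 = 1271 N.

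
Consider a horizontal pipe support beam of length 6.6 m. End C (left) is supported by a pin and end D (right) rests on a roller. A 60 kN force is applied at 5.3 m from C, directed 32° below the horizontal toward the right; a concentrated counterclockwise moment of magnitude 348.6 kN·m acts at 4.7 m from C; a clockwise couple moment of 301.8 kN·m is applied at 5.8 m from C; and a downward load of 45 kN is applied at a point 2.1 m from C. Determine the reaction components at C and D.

C_x = -50.88 kN, C_y = 44.04 kN, D_y = 32.76 kN

Moments about C: D_y·6.6 − 60·sin32°·5.3 + 348.6 − 301.8 − 45·2.1 = 0 → D_y = 216.214/6.6 = 32.7597 ≈ 32.76 kN.
ΣF_y = 0: C_y + 32.7597 − 60·sin32° − 45 = 0 → C_y = 44.04 kN.
ΣF_x = 0: C_x + 60·cos32° = 0 → C_x = -50.88 kN.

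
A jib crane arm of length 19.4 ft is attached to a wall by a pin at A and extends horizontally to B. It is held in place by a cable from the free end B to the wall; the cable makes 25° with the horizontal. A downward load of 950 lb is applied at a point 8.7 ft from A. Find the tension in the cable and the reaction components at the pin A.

ΣM about A: T·sin25°·19.4 − 950·8.7 = 0 → T = 8265/(19.4·0.422618) = 1008.08 ≈ 1008 lb.
ΣF_x = 0: A_x − T·cos25° = 0 → A_x = 1008.08 × 0.906308 = 913.6 lb.
ΣF_y = 0: A_y + T·sin25° − 950 = 0 → A_y = 950 − 1008.08 × 0.422618 = 524.0 lb.

T = 1008 lb, A_x = 913.6 lb, A_y = 524.0 lb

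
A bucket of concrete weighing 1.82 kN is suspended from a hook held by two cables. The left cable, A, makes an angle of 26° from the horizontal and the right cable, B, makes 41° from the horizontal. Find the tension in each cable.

T_A = 1.492 kN, T_B = 1.777 kN

ΣF_x = 0: −T_A·cos26° + T_B·cos41° = 0 → T_B = 1.19091·T_A.
ΣF_y = 0: T_A·sin26° + T_B·sin41° = 1.82.
Substitute: T_A·(0.438371 + 1.19091·0.656059) = 1.82 → T_A = 1.4922 ≈ 1.492 kN.
Then T_B = 1.19091 × 1.4922 = 1.777 kN.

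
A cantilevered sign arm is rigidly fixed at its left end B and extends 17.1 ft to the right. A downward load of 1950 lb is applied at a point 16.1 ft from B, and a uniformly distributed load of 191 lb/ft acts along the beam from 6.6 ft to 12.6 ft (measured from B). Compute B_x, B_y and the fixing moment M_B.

Resultant of the distributed load: 191 × 6 = 1146 lb at 9.6 ft from B.
ΣF_x = 0: B_x = 0.
ΣF_y = 0: B_y − 1950 − 191·6 = 0 → B_y = 3096 lb.
ΣM about B: M_B − 1950·16.1 − (191·6)·9.6 = 0 → M_B = 42400 lb·ft.

B_x = 0, B_y = 3096 lb, M_B = 42400 lb·ft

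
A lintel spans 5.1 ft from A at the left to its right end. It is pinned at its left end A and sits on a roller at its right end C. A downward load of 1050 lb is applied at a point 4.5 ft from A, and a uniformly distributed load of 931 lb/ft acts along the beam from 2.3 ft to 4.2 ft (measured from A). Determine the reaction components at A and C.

A_x = 0, A_y = 765.2 lb, C_y = 2054 lb

Resultant of the distributed load: 931 × 1.9 = 1768.9 lb at 3.25 ft from A.
Taking moments about A: C_y·5.1 − 1050·4.5 − (931·1.9)·3.25 = 0 → C_y = 10473.925/5.1 = 2053.71 ≈ 2054 lb.
ΣF_y = 0: A_y + 2053.71 − 1050 − 931·1.9 = 0 → A_y = 765.2 lb.
ΣF_x = 0: no horizontal applied forces, so A_x = 0.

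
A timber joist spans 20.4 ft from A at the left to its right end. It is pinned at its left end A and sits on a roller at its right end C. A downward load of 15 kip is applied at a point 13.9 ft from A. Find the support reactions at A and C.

A_x = 0, A_y = 4.779 kip, C_y = 10.22 kip

ΣM about A: C_y·20.4 − 15·13.9 = 0 → C_y = 208.5/20.4 = 10.2206 ≈ 10.22 kip.
ΣF_y = 0: A_y + 10.2206 − 15 = 0 → A_y = 4.779 kip.
ΣF_x = 0: no horizontal applied forces, so A_x = 0.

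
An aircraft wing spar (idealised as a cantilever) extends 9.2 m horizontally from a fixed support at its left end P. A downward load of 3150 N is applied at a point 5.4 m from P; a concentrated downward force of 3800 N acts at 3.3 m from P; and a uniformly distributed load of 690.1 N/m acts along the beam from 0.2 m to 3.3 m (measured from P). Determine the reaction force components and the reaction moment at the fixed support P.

Resultant of the distributed load: 690.1 × 3.1 = 2139.31 N at 1.75 m from P.
ΣF_x = 0: P_x = 0.
ΣF_y = 0: P_y − 3150 − 3800 − 690.1·3.1 = 0 → P_y = 9089 N.
ΣM about P: M_P − 3150·5.4 − 3800·3.3 − (690.1·3.1)·1.75 = 0 → M_P = 33290 N·m.

P_x = 0, P_y = 9089 N, M_P = 33290 N·m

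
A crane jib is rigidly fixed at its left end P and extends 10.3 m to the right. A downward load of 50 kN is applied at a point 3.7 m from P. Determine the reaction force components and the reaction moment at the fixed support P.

ΣF_x = 0: P_x = 0.
ΣF_y = 0: P_y − 50 = 0 → P_y = 50.00 kN.
ΣM about P: M_P − 50·3.7 = 0 → M_P = 185.0 kN·m.

P_x = 0, P_y = 50.00 kN, M_P = 185.0 kN·m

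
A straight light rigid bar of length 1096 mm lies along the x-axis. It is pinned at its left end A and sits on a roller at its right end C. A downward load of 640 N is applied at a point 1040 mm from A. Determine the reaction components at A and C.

A_x = 0, A_y = 32.70 N, C_y = 607.3 N

Moments about A: C_y·1096 − 640·1040 = 0 → C_y = 665600/1096 = 607.299 ≈ 607.3 N.
ΣF_y = 0: A_y + 607.299 − 640 = 0 → A_y = 32.70 N.
ΣF_x = 0: no horizontal applied forces, so A_x = 0.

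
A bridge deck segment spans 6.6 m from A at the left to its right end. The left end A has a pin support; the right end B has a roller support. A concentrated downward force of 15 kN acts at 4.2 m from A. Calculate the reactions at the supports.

A_x = 0, A_y = 5.455 kN, B_y = 9.545 kN

Moments about A: B_y·6.6 − 15·4.2 = 0 → B_y = 63/6.6 = 9.54545 ≈ 9.545 kN.
ΣF_y = 0: A_y + 9.54545 − 15 = 0 → A_y = 5.455 kN.
ΣF_x = 0: no horizontal applied forces, so A_x = 0.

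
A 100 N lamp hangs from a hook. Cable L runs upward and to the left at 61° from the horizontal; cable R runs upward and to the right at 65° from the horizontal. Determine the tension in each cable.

ΣF_x = 0: −T_L·cos61° + T_R·cos65° = 0 → T_R = 1.14716·T_L.
ΣF_y = 0: T_L·sin61° + T_R·sin65° = 100.
Substitute: T_L·(0.87462 + 1.14716·0.906308) = 100 → T_L = 52.2384 ≈ 52.24 N.
Then T_R = 1.14716 × 52.2384 = 59.93 N.

T_L = 52.24 N, T_R = 59.93 N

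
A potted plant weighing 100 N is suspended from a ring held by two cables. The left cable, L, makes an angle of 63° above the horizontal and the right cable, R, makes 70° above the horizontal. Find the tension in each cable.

ΣF_x = 0: −T_L·cos63° + T_R·cos70° = 0 → T_R = 1.32738·T_L.
ΣF_y = 0: T_L·sin63° + T_R·sin70° = 100.
Substitute: T_L·(0.891007 + 1.32738·0.939693) = 100 → T_L = 46.7653 ≈ 46.77 N.
Then T_R = 1.32738 × 46.7653 = 62.08 N.

T_L = 46.77 N, T_R = 62.08 N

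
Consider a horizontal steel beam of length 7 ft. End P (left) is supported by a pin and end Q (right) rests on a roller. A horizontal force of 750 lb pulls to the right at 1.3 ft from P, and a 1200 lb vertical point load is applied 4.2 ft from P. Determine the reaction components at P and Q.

P_x = -750.0 lb, P_y = 480.0 lb, Q_y = 720.0 lb

Moments about P: Q_y·7 − 1200·4.2 = 0 → Q_y = 5040/7 = 720.0 lb.
ΣF_y = 0: P_y + 720 − 1200 = 0 → P_y = 480.0 lb.
ΣF_x = 0: P_x + 750 = 0 → P_x = -750.0 lb.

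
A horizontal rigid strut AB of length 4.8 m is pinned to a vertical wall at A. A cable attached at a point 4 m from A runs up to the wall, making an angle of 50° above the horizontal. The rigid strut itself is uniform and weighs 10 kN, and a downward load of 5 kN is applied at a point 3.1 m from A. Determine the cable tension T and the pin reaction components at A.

T = 12.89 kN, A_x = 8.286 kN, A_y = 5.125 kN

ΣM about A: T·sin50°·4 − 10·2.4 − 5·3.1 = 0 → T = 39.5/(4·0.766044) = 12.8909 ≈ 12.89 kN.
ΣF_x = 0: A_x − T·cos50° = 0 → A_x = 12.8909 × 0.642788 = 8.286 kN.
ΣF_y = 0: A_y + T·sin50° − 10 − 5 = 0 → A_y = 15 − 12.8909 × 0.766044 = 5.125 kN.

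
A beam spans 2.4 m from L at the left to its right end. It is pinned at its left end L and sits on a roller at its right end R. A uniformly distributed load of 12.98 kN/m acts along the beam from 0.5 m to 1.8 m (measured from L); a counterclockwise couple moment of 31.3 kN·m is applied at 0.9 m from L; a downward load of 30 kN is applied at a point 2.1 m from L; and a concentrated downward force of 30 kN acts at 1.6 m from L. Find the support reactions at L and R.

L_x = 0, L_y = 35.58 kN, R_y = 41.29 kN

Resultant of the distributed load: 12.98 × 1.3 = 16.874 kN at 1.15 m from L.
Moments about L: R_y·2.4 − (12.98·1.3)·1.15 + 31.3 − 30·2.1 − 30·1.6 = 0 → R_y = 99.1051/2.4 = 41.2938 ≈ 41.29 kN.
ΣF_y = 0: L_y + 41.2938 − 12.98·1.3 − 30 − 30 = 0 → L_y = 35.58 kN.
ΣF_x = 0: no horizontal applied forces, so L_x = 0.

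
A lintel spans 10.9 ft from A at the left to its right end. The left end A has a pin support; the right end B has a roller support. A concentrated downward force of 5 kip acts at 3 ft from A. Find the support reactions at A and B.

A_x = 0, A_y = 3.624 kip, B_y = 1.376 kip

ΣM about A: B_y·10.9 − 5·3 = 0 → B_y = 15/10.9 = 1.37615 ≈ 1.376 kip.
ΣF_y = 0: A_y + 1.37615 − 5 = 0 → A_y = 3.624 kip.
ΣF_x = 0: no horizontal applied forces, so A_x = 0.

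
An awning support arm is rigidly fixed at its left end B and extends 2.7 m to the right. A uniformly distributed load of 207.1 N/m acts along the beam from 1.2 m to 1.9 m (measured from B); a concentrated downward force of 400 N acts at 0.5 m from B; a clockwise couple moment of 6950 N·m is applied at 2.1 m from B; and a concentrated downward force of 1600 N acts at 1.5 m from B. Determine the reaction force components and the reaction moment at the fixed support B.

B_x = 0, B_y = 2145 N, M_B = 9775 N·m

Resultant of the distributed load: 207.1 × 0.7 = 144.97 N at 1.55 m from B.
ΣF_x = 0: B_x = 0.
ΣF_y = 0: B_y − 207.1·0.7 − 400 − 1600 = 0 → B_y = 2145 N.
ΣM about B: M_B − (207.1·0.7)·1.55 − 400·0.5 − 6950 − 1600·1.5 = 0 → M_B = 9775 N·m.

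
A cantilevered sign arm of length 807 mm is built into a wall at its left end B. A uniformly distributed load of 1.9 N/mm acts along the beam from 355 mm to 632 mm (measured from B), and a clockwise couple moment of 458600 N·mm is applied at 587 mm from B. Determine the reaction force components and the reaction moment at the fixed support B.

Resultant of the distributed load: 1.9 × 277 = 526.3 N at 493.5 mm from B.
ΣF_x = 0: B_x = 0.
ΣF_y = 0: B_y − 1.9·277 = 0 → B_y = 526.3 N.
ΣM about B: M_B − (1.9·277)·493.5 − 458600 = 0 → M_B = 718300 N·mm.

B_x = 0, B_y = 526.3 N, M_B = 718300 N·mm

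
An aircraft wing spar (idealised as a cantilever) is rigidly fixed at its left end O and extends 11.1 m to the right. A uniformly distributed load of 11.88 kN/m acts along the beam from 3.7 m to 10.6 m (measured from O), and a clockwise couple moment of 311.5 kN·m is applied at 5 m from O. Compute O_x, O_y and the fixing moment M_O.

O_x = 0, O_y = 81.97 kN, M_O = 897.6 kN·m

Resultant of the distributed load: 11.88 × 6.9 = 81.972 kN at 7.15 m from O.
ΣF_x = 0: O_x = 0.
ΣF_y = 0: O_y − 11.88·6.9 = 0 → O_y = 81.97 kN.
ΣM about O: M_O − (11.88·6.9)·7.15 − 311.5 = 0 → M_O = 897.6 kN·m.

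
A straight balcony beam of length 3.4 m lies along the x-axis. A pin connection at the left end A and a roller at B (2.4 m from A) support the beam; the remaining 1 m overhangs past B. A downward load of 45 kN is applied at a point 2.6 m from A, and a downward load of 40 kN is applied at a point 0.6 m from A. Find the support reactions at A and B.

Moments about A: B_y·2.4 − 45·2.6 − 40·0.6 = 0 → B_y = 141/2.4 = 58.75 kN.
ΣF_y = 0: A_y + 58.75 − 45 − 40 = 0 → A_y = 26.25 kN.
ΣF_x = 0: no horizontal applied forces, so A_x = 0.

A_x = 0, A_y = 26.25 kN, B_y = 58.75 kN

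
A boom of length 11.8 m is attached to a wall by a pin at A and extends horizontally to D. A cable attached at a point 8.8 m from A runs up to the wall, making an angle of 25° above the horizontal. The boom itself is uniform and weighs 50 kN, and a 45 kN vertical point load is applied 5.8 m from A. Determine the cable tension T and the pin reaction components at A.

T = 149.5 kN, A_x = 135.5 kN, A_y = 31.82 kN

ΣM about A: T·sin25°·8.8 − 50·5.9 − 45·5.8 = 0 → T = 556/(8.8·0.422618) = 149.501 ≈ 149.5 kN.
ΣF_x = 0: A_x − T·cos25° = 0 → A_x = 149.501 × 0.906308 = 135.5 kN.
ΣF_y = 0: A_y + T·sin25° − 50 − 45 = 0 → A_y = 95 − 149.501 × 0.422618 = 31.82 kN.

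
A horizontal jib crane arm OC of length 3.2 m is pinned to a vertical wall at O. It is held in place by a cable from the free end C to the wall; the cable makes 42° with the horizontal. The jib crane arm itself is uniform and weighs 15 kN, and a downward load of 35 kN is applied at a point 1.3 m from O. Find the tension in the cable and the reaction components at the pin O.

T = 32.46 kN, O_x = 24.12 kN, O_y = 28.28 kN

ΣM about O: T·sin42°·3.2 − 15·1.6 − 35·1.3 = 0 → T = 69.5/(3.2·0.669131) = 32.4581 ≈ 32.46 kN.
ΣF_x = 0: O_x − T·cos42° = 0 → O_x = 32.4581 × 0.743145 = 24.12 kN.
ΣF_y = 0: O_y + T·sin42° − 15 − 35 = 0 → O_y = 50 − 32.4581 × 0.669131 = 28.28 kN.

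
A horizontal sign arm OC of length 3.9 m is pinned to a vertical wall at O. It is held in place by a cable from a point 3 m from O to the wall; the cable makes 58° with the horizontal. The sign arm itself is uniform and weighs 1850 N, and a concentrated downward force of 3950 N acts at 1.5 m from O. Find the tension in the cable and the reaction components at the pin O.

T = 3747 N, O_x = 1986 N, O_y = 2622 N

ΣM about O: T·sin58°·3 − 1850·1.95 − 3950·1.5 = 0 → T = 9532.5/(3·0.848048) = 3746.84 ≈ 3747 N.
ΣF_x = 0: O_x − T·cos58° = 0 → O_x = 3746.84 × 0.529919 = 1986 N.
ΣF_y = 0: O_y + T·sin58° − 1850 − 3950 = 0 → O_y = 5800 − 3746.84 × 0.848048 = 2622 N.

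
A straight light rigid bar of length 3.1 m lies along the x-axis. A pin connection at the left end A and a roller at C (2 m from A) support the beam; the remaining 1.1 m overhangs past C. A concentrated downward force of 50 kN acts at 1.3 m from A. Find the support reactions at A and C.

ΣM about A: C_y·2 − 50·1.3 = 0 → C_y = 65/2 = 32.50 kN.
ΣF_y = 0: A_y + 32.5 − 50 = 0 → A_y = 17.50 kN.
ΣF_x = 0: no horizontal applied forces, so A_x = 0.

A_x = 0, A_y = 17.50 kN, C_y = 32.50 kN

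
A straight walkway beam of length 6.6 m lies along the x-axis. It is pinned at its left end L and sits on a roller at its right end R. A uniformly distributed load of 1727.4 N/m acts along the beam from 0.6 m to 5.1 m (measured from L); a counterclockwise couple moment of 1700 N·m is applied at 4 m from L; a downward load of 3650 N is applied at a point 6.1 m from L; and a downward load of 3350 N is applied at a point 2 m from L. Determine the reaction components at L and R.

L_x = 0, L_y = 7286 N, R_y = 7488 N

Resultant of the distributed load: 1727.4 × 4.5 = 7773.3 N at 2.85 m from L.
Taking moments about L: R_y·6.6 − (1727.4·4.5)·2.85 + 1700 − 3650·6.1 − 3350·2 = 0 → R_y = 49418.905/6.6 = 7487.71 ≈ 7488 N.
ΣF_y = 0: L_y + 7487.71 − 1727.4·4.5 − 3650 − 3350 = 0 → L_y = 7286 N.
ΣF_x = 0: no horizontal applied forces, so L_x = 0.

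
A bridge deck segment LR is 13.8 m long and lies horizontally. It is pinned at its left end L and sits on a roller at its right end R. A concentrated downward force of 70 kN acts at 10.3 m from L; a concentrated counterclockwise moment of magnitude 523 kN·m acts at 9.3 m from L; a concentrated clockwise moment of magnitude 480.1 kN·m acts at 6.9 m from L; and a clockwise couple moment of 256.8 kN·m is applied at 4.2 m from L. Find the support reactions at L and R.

Taking moments about L: R_y·13.8 − 70·10.3 + 523 − 480.1 − 256.8 = 0 → R_y = 934.9/13.8 = 67.7464 ≈ 67.75 kN.
ΣF_y = 0: L_y + 67.7464 − 70 = 0 → L_y = 2.254 kN.
ΣF_x = 0: no horizontal applied forces, so L_x = 0.

L_x = 0, L_y = 2.254 kN, R_y = 67.75 kN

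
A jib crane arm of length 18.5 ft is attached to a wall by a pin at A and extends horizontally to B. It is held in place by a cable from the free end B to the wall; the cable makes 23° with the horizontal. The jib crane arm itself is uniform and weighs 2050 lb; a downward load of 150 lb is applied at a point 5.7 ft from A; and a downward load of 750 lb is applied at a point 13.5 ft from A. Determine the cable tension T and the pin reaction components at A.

ΣM about A: T·sin23°·18.5 − 2050·9.25 − 150·5.7 − 750·13.5 = 0 → T = 29942.5/(18.5·0.390731) = 4142.27 ≈ 4142 lb.
ΣF_x = 0: A_x − T·cos23° = 0 → A_x = 4142.27 × 0.920505 = 3813 lb.
ΣF_y = 0: A_y + T·sin23° − 2050 − 150 − 750 = 0 → A_y = 2950 − 4142.27 × 0.390731 = 1331 lb.

T = 4142 lb, A_x = 3813 lb, A_y = 1331 lb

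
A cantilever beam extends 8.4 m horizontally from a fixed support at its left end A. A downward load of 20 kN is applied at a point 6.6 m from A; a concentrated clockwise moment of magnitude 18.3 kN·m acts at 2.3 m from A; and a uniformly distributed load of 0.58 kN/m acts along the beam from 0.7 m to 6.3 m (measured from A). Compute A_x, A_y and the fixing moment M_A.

Resultant of the distributed load: 0.58 × 5.6 = 3.248 kN at 3.5 m from A.
ΣF_x = 0: A_x = 0.
ΣF_y = 0: A_y − 20 − 0.58·5.6 = 0 → A_y = 23.25 kN.
ΣM about A: M_A − 20·6.6 − 18.3 − (0.58·5.6)·3.5 = 0 → M_A = 161.7 kN·m.

A_x = 0, A_y = 23.25 kN, M_A = 161.7 kN·m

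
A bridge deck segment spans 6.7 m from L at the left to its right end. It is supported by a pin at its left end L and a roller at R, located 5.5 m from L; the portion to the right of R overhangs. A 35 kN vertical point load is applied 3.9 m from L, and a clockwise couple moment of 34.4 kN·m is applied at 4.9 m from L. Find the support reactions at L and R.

L_x = 0, L_y = 3.927 kN, R_y = 31.07 kN

Moments about L: R_y·5.5 − 35·3.9 − 34.4 = 0 → R_y = 170.9/5.5 = 31.0727 ≈ 31.07 kN.
ΣF_y = 0: L_y + 31.0727 − 35 = 0 → L_y = 3.927 kN.
ΣF_x = 0: no horizontal applied forces, so L_x = 0.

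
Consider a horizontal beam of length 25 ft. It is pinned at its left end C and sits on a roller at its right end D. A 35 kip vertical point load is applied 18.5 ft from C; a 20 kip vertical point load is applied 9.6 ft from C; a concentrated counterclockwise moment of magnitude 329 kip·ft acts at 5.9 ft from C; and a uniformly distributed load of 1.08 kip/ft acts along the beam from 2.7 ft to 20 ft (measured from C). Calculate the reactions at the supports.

Resultant of the distributed load: 1.08 × 17.3 = 18.684 kip at 11.35 ft from C.
Moments about C: D_y·25 − 35·18.5 − 20·9.6 + 329 − (1.08·17.3)·11.35 = 0 → D_y = 722.5634/25 = 28.9025 ≈ 28.90 kip.
ΣF_y = 0: C_y + 28.9025 − 35 − 20 − 1.08·17.3 = 0 → C_y = 44.78 kip.
ΣF_x = 0: no horizontal applied forces, so C_x = 0.

C_x = 0, C_y = 44.78 kip, D_y = 28.90 kip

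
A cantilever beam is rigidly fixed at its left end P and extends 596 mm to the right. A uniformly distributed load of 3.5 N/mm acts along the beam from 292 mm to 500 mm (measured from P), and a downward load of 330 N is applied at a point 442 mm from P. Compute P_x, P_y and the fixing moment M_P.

Resultant of the distributed load: 3.5 × 208 = 728 N at 396 mm from P.
ΣF_x = 0: P_x = 0.
ΣF_y = 0: P_y − 3.5·208 − 330 = 0 → P_y = 1058 N.
ΣM about P: M_P − (3.5·208)·396 − 330·442 = 0 → M_P = 434100 N·mm.

P_x = 0, P_y = 1058 N, M_P = 434100 N·mm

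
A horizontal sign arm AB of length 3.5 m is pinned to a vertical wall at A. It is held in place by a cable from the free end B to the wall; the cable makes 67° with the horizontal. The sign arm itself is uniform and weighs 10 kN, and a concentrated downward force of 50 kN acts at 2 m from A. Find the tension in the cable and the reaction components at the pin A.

ΣM about A: T·sin67°·3.5 − 10·1.75 − 50·2 = 0 → T = 117.5/(3.5·0.920505) = 36.4707 ≈ 36.47 kN.
ΣF_x = 0: A_x − T·cos67° = 0 → A_x = 36.4707 × 0.390731 = 14.25 kN.
ΣF_y = 0: A_y + T·sin67° − 10 − 50 = 0 → A_y = 60 − 36.4707 × 0.920505 = 26.43 kN.

T = 36.47 kN, A_x = 14.25 kN, A_y = 26.43 kN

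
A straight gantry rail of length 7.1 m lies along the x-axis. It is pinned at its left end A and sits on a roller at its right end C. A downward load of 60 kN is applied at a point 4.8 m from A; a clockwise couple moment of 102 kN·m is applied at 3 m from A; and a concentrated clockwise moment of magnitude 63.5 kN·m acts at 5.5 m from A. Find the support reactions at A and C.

A_x = 0, A_y = -3.873 kN, C_y = 63.87 kN

Taking moments about A: C_y·7.1 − 60·4.8 − 102 − 63.5 = 0 → C_y = 453.5/7.1 = 63.8732 ≈ 63.87 kN.
ΣF_y = 0: A_y + 63.8732 − 60 = 0 → A_y = -3.873 kN.
ΣF_x = 0: no horizontal applied forces, so A_x = 0.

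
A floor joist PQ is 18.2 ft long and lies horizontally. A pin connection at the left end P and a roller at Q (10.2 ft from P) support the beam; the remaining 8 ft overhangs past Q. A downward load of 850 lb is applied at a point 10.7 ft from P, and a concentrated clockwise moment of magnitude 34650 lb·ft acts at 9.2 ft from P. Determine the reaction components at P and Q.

P_x = 0, P_y = -3439 lb, Q_y = 4289 lb

ΣM about P: Q_y·10.2 − 850·10.7 − 34650 = 0 → Q_y = 43745/10.2 = 4288.73 ≈ 4289 lb.
ΣF_y = 0: P_y + 4288.73 − 850 = 0 → P_y = -3439 lb.
ΣF_x = 0: no horizontal applied forces, so P_x = 0.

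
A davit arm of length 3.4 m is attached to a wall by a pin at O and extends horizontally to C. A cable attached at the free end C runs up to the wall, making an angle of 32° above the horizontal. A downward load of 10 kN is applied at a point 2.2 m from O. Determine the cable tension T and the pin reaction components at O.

T = 12.21 kN, O_x = 10.36 kN, O_y = 3.529 kN

ΣM about O: T·sin32°·3.4 − 10·2.2 = 0 → T = 22/(3.4·0.529919) = 12.2105 ≈ 12.21 kN.
ΣF_x = 0: O_x − T·cos32° = 0 → O_x = 12.2105 × 0.848048 = 10.36 kN.
ΣF_y = 0: O_y + T·sin32° − 10 = 0 → O_y = 10 − 12.2105 × 0.529919 = 3.529 kN.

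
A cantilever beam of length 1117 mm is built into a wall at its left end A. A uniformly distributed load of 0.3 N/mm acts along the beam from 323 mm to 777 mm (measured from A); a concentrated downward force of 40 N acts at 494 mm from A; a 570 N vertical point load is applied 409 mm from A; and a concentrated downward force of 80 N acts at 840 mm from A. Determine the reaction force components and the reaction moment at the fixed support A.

A_x = 0, A_y = 826.2 N, M_A = 395000 N·mm

Resultant of the distributed load: 0.3 × 454 = 136.2 N at 550 mm from A.
ΣF_x = 0: A_x = 0.
ΣF_y = 0: A_y − 0.3·454 − 40 − 570 − 80 = 0 → A_y = 826.2 N.
ΣM about A: M_A − (0.3·454)·550 − 40·494 − 570·409 − 80·840 = 0 → M_A = 395000 N·mm.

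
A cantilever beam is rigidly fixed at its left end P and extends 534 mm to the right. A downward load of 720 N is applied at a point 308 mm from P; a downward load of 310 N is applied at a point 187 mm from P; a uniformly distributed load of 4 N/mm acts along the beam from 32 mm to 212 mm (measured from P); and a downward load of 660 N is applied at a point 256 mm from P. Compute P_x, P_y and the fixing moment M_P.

P_x = 0, P_y = 2410 N, M_P = 536500 N·mm

Resultant of the distributed load: 4 × 180 = 720 N at 122 mm from P.
ΣF_x = 0: P_x = 0.
ΣF_y = 0: P_y − 720 − 310 − 4·180 − 660 = 0 → P_y = 2410 N.
ΣM about P: M_P − 720·308 − 310·187 − (4·180)·122 − 660·256 = 0 → M_P = 536500 N·mm.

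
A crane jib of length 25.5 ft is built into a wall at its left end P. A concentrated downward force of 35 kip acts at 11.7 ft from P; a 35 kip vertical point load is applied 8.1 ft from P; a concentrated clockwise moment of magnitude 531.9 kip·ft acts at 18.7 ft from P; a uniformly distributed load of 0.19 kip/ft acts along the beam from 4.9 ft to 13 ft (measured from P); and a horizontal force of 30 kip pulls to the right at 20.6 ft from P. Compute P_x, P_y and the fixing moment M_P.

Resultant of the distributed load: 0.19 × 8.1 = 1.539 kip at 8.95 ft from P.
ΣF_x = 0: P_x + 30 = 0 → P_x = -30.00 kip.
ΣF_y = 0: P_y − 35 − 35 − 0.19·8.1 = 0 → P_y = 71.54 kip.
ΣM about P: M_P − 35·11.7 − 35·8.1 − 531.9 − (0.19·8.1)·8.95 = 0 → M_P = 1239 kip·ft.

P_x = -30.00 kip, P_y = 71.54 kip, M_P = 1239 kip·ft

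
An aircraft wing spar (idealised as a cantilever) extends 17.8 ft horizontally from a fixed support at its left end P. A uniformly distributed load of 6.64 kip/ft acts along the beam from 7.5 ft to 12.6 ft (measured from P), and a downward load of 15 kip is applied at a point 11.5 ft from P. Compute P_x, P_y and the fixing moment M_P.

Resultant of the distributed load: 6.64 × 5.1 = 33.864 kip at 10.05 ft from P.
ΣF_x = 0: P_x = 0.
ΣF_y = 0: P_y − 6.64·5.1 − 15 = 0 → P_y = 48.86 kip.
ΣM about P: M_P − (6.64·5.1)·10.05 − 15·11.5 = 0 → M_P = 512.8 kip·ft.

P_x = 0, P_y = 48.86 kip, M_P = 512.8 kip·ft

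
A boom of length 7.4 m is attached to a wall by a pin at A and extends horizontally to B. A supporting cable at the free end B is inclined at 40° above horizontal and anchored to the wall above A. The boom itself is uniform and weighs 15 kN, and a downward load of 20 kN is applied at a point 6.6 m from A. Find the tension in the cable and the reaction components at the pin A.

T = 39.42 kN, A_x = 30.20 kN, A_y = 9.662 kN

ΣM about A: T·sin40°·7.4 − 15·3.7 − 20·6.6 = 0 → T = 187.5/(7.4·0.642788) = 39.4187 ≈ 39.42 kN.
ΣF_x = 0: A_x − T·cos40° = 0 → A_x = 39.4187 × 0.766044 = 30.20 kN.
ΣF_y = 0: A_y + T·sin40° − 15 − 20 = 0 → A_y = 35 − 39.4187 × 0.642788 = 9.662 kN.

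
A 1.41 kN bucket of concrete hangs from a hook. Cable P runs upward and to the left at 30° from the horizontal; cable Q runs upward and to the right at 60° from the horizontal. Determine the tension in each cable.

ΣF_x = 0: −T_P·cos30° + T_Q·cos60° = 0 → T_Q = 1.73205·T_P.
ΣF_y = 0: T_P·sin30° + T_Q·sin60° = 1.41.
Substitute: T_P·(0.5 + 1.73205·0.866025) = 1.41 → T_P = 0.7050 kN.
Then T_Q = 1.73205 × 0.705 = 1.221 kN.

T_P = 0.7050 kN, T_Q = 1.221 kN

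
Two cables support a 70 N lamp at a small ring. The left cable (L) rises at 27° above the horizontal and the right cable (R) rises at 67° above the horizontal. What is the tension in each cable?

ΣF_x = 0: −T_L·cos27° + T_R·cos67° = 0 → T_R = 2.28036·T_L.
ΣF_y = 0: T_L·sin27° + T_R·sin67° = 70.
Substitute: T_L·(0.45399 + 2.28036·0.920505) = 70 → T_L = 27.4179 ≈ 27.42 N.
Then T_R = 2.28036 × 27.4179 = 62.52 N.

T_L = 27.42 N, T_R = 62.52 N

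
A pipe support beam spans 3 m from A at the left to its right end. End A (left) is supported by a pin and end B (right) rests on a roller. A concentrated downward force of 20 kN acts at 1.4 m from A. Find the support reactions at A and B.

A_x = 0, A_y = 10.67 kN, B_y = 9.333 kN

ΣM about A: B_y·3 − 20·1.4 = 0 → B_y = 28/3 = 9.33333 ≈ 9.333 kN.
ΣF_y = 0: A_y + 9.33333 − 20 = 0 → A_y = 10.67 kN.
ΣF_x = 0: no horizontal applied forces, so A_x = 0.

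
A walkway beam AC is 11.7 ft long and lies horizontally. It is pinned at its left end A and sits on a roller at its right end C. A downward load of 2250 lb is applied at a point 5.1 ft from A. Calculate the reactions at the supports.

Taking moments about A: C_y·11.7 − 2250·5.1 = 0 → C_y = 11475/11.7 = 980.769 ≈ 980.8 lb.
ΣF_y = 0: A_y + 980.769 − 2250 = 0 → A_y = 1269 lb.
ΣF_x = 0: no horizontal applied forces, so A_x = 0.

A_x = 0, A_y = 1269 lb, C_y = 980.8 lb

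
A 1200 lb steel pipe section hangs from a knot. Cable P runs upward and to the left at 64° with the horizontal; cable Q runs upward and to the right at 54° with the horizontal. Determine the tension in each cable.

T_P = 798.8 lb, T_Q = 595.8 lb

ΣF_x = 0: −T_P·cos64° + T_Q·cos54° = 0 → T_Q = 0.745802·T_P.
ΣF_y = 0: T_P·sin64° + T_Q·sin54° = 1200.
Substitute: T_P·(0.898794 + 0.745802·0.809017) = 1200 → T_P = 798.849 ≈ 798.8 lb.
Then T_Q = 0.745802 × 798.849 = 595.8 lb.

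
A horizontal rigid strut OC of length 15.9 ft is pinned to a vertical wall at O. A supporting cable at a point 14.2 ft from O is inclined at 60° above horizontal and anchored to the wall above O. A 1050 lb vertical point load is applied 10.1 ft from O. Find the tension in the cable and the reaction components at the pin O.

T = 862.4 lb, O_x = 431.2 lb, O_y = 303.2 lb

ΣM about O: T·sin60°·14.2 − 1050·10.1 = 0 → T = 10605/(14.2·0.866025) = 862.367 ≈ 862.4 lb.
ΣF_x = 0: O_x − T·cos60° = 0 → O_x = 862.367 × 0.5 = 431.2 lb.
ΣF_y = 0: O_y + T·sin60° − 1050 = 0 → O_y = 1050 − 862.367 × 0.866025 = 303.2 lb.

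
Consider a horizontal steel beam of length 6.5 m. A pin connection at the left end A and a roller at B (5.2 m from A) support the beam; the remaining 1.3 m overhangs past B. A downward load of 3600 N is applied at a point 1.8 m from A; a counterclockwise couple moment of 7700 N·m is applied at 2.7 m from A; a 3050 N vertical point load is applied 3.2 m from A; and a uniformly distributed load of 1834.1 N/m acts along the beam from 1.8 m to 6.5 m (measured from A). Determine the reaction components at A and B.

A_x = 0, A_y = 6748 N, B_y = 8522 N

Resultant of the distributed load: 1834.1 × 4.7 = 8620.27 N at 4.15 m from A.
ΣM about A: B_y·5.2 − 3600·1.8 + 7700 − 3050·3.2 − (1834.1·4.7)·4.15 = 0 → B_y = 44314.1205/5.2 = 8521.95 ≈ 8522 N.
ΣF_y = 0: A_y + 8521.95 − 3600 − 3050 − 1834.1·4.7 = 0 → A_y = 6748 N.
ΣF_x = 0: no horizontal applied forces, so A_x = 0.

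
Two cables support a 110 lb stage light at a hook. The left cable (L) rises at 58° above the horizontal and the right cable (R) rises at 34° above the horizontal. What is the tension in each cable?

ΣF_x = 0: −T_L·cos58° + T_R·cos34° = 0 → T_R = 0.639198·T_L.
ΣF_y = 0: T_L·sin58° + T_R·sin34° = 110.
Substitute: T_L·(0.848048 + 0.639198·0.559193) = 110 → T_L = 91.2497 ≈ 91.25 lb.
Then T_R = 0.639198 × 91.2497 = 58.33 lb.

T_L = 91.25 lb, T_R = 58.33 lb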